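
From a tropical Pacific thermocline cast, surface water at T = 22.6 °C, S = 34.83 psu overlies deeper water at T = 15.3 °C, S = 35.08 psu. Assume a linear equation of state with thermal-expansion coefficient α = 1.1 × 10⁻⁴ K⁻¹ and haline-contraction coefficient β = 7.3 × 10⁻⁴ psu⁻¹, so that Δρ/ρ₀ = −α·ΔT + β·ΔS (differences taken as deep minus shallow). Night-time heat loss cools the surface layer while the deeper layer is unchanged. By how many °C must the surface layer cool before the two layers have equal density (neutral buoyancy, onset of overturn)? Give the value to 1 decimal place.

Neutral buoyancy requires Δρ = 0, i.e. −α(T_deep − T_surf′) + β(S_deep − S_surf) = 0.
T_surf′ = T_deep − (β/α)·ΔS = 15.3 − (7.3 × 10⁻⁴/1.1 × 10⁻⁴)·(+0.25) = 13.641 °C.
Cooling required: 22.6 − (13.641) = 8.959 °C.

9.0 °C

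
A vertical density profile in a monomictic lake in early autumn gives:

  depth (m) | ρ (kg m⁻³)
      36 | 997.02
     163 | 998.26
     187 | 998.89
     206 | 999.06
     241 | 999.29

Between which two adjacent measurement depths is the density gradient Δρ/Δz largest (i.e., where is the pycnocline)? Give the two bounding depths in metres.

Compute the density gradient over each adjacent pair:
  36–163 m: Δρ/Δz = 1.24/127 = 9.8 × 10⁻³ kg m⁻⁴
  163–187 m: Δρ/Δz = 0.63/24 = 0.026 kg m⁻⁴
  187–206 m: Δρ/Δz = 0.17/19 = 8.9 × 10⁻³ kg m⁻⁴
  206–241 m: Δρ/Δz = 0.23/35 = 6.6 × 10⁻³ kg m⁻⁴
The largest gradient is in the 163–187 m interval — the pycnocline.

163–187 m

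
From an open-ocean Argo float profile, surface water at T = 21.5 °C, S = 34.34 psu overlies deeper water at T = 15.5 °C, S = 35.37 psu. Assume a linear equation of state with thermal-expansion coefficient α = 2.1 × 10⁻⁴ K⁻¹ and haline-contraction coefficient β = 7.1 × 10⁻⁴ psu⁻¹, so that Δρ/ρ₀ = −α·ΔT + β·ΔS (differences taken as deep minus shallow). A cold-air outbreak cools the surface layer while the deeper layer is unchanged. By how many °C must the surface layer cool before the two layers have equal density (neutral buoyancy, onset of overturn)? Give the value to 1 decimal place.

9.5 °C

Neutral buoyancy requires Δρ = 0, i.e. −α(T_deep − T_surf′) + β(S_deep − S_surf) = 0.
T_surf′ = T_deep − (β/α)·ΔS = 15.5 − (7.1 × 10⁻⁴/2.1 × 10⁻⁴)·(+1.03) = 12.018 °C.
Cooling required: 21.5 − (12.018) = 9.482 °C.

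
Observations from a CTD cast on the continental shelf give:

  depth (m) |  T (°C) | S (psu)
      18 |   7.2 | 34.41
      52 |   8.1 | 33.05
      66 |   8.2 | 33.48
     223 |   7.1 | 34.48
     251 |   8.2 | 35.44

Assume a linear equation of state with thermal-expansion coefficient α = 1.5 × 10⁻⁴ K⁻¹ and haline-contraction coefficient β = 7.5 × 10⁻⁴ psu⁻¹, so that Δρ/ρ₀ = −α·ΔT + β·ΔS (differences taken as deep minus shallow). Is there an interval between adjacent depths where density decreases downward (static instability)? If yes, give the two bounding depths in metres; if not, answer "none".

18–52 m

Evaluate Δρ/ρ₀ = −αΔT + βΔS across each adjacent pair:
  18–52 m: −αΔT+βΔS = −(1.5 × 10⁻⁴)(+0.9)+(7.5 × 10⁻⁴)(-1.36) = -1.2 × 10⁻³ → UNSTABLE
  52–66 m: −αΔT+βΔS = −(1.5 × 10⁻⁴)(+0.1)+(7.5 × 10⁻⁴)(+0.43) = 3.1 × 10⁻⁴ → stable
  66–223 m: −αΔT+βΔS = −(1.5 × 10⁻⁴)(-1.1)+(7.5 × 10⁻⁴)(+1.00) = 9.2 × 10⁻⁴ → stable
  223–251 m: −αΔT+βΔS = −(1.5 × 10⁻⁴)(+1.1)+(7.5 × 10⁻⁴)(+0.96) = 5.5 × 10⁻⁴ → stable
The 18–52 m interval has Δρ < 0: lighter water underlies denser water.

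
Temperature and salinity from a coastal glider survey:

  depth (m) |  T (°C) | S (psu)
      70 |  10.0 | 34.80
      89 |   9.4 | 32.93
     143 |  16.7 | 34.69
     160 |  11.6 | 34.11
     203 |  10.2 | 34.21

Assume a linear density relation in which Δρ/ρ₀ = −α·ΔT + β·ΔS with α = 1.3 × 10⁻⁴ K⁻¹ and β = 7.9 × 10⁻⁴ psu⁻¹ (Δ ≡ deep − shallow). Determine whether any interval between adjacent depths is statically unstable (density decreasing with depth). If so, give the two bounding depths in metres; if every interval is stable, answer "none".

Evaluate Δρ/ρ₀ = −αΔT + βΔS across each adjacent pair:
  70–89 m: −αΔT+βΔS = −(1.3 × 10⁻⁴)(-0.6)+(7.9 × 10⁻⁴)(-1.87) = -1.4 × 10⁻³ → UNSTABLE
  89–143 m: −αΔT+βΔS = −(1.3 × 10⁻⁴)(+7.3)+(7.9 × 10⁻⁴)(+1.76) = 4.4 × 10⁻⁴ → stable
  143–160 m: −αΔT+βΔS = −(1.3 × 10⁻⁴)(-5.1)+(7.9 × 10⁻⁴)(-0.58) = 2.0 × 10⁻⁴ → stable
  160–203 m: −αΔT+βΔS = −(1.3 × 10⁻⁴)(-1.4)+(7.9 × 10⁻⁴)(+0.10) = 2.6 × 10⁻⁴ → stable
The 70–89 m interval has Δρ < 0: lighter water underlies denser water.

70–89 m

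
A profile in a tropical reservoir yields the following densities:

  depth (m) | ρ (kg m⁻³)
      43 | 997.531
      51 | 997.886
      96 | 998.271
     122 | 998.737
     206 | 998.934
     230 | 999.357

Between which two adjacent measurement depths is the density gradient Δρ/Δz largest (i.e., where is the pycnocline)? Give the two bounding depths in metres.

43–51 m

Compute the density gradient over each adjacent pair:
  43–51 m: Δρ/Δz = 0.355/8 = 0.044 kg m⁻⁴
  51–96 m: Δρ/Δz = 0.385/45 = 8.6 × 10⁻³ kg m⁻⁴
  96–122 m: Δρ/Δz = 0.466/26 = 0.018 kg m⁻⁴
  122–206 m: Δρ/Δz = 0.197/84 = 2.3 × 10⁻³ kg m⁻⁴
  206–230 m: Δρ/Δz = 0.423/24 = 0.018 kg m⁻⁴
The largest gradient is in the 43–51 m interval — the pycnocline.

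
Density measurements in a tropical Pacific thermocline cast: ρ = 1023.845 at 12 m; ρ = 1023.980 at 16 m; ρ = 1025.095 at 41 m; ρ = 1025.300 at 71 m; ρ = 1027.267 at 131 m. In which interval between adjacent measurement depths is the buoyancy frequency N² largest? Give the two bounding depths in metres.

16–41 m

Compute the density gradient over each adjacent pair:
  12–16 m: Δρ/Δz = 0.135/4 = 0.034 kg m⁻⁴
  16–41 m: Δρ/Δz = 1.115/25 = 0.045 kg m⁻⁴
  41–71 m: Δρ/Δz = 0.205/30 = 6.8 × 10⁻³ kg m⁻⁴
  71–131 m: Δρ/Δz = 1.967/60 = 0.033 kg m⁻⁴
The largest gradient is in the 16–41 m interval — the pycnocline.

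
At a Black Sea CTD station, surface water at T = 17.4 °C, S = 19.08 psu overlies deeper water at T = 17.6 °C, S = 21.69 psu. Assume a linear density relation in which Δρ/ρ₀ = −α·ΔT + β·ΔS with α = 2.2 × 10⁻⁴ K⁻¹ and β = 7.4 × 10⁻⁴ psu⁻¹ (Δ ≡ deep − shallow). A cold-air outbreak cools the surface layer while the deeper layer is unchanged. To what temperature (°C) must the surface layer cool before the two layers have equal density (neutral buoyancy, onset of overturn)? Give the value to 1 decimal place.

8.8 °C

Neutral buoyancy requires Δρ = 0, i.e. −α(T_deep − T_surf′) + β(S_deep − S_surf) = 0.
T_surf′ = T_deep − (β/α)·ΔS = 17.6 − (7.4 × 10⁻⁴/2.2 × 10⁻⁴)·(+2.61) = 8.821 °C.
Cooling required: 17.4 − (8.821) = 8.579 °C.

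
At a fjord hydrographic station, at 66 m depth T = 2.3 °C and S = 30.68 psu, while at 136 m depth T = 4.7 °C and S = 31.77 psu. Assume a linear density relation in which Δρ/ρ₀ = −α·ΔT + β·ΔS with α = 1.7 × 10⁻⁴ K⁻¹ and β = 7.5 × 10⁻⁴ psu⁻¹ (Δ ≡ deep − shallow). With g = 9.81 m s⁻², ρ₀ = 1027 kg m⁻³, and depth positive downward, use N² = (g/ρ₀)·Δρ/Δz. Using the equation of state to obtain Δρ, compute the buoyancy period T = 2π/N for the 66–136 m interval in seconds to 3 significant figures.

ΔT = +2.4 K, ΔS = +1.09 psu (deep − shallow).
Δρ/ρ₀ = −αΔT + βΔS = -4.08 × 10⁻⁴ + 8.175 × 10⁻⁴ = 4.095 × 10⁻⁴, so Δρ ≈ 0.4206 kg m⁻³.
N² = (g/ρ₀)·Δρ/Δz = g·(Δρ/ρ₀)/Δz = 9.81 × 4.095 × 10⁻⁴ / 70 = 5.7389 × 10⁻⁵ s⁻².
N = √(5.7389 × 10⁻⁵) = 7.5756 × 10⁻³ rad s⁻¹ → T = 2π/N = 829.40 s ≈ 829 s.

829 s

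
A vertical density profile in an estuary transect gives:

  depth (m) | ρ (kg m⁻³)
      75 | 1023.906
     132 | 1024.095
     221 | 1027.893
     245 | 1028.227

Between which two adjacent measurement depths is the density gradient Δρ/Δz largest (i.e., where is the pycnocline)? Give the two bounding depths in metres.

Compute the density gradient over each adjacent pair:
  75–132 m: Δρ/Δz = 0.189/57 = 3.3 × 10⁻³ kg m⁻⁴
  132–221 m: Δρ/Δz = 3.798/89 = 0.043 kg m⁻⁴
  221–245 m: Δρ/Δz = 0.334/24 = 0.014 kg m⁻⁴
The largest gradient is in the 132–221 m interval — the pycnocline.

132–221 m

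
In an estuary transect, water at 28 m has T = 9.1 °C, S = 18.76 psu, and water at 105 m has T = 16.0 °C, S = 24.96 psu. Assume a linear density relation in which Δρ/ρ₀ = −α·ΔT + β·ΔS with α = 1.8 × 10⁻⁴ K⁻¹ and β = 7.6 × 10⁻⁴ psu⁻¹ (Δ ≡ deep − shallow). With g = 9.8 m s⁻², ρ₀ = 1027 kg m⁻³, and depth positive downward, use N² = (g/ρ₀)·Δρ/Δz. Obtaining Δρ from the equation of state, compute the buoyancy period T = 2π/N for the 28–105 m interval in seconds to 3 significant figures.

299 s

ΔT = +6.9 K, ΔS = +6.20 psu (deep − shallow).
Δρ/ρ₀ = −αΔT + βΔS = -1.242 × 10⁻³ + 4.712 × 10⁻³ = 3.47 × 10⁻³, so Δρ ≈ 3.564 kg m⁻³.
N² = (g/ρ₀)·Δρ/Δz = g·(Δρ/ρ₀)/Δz = 9.8 × 3.47 × 10⁻³ / 77 = 4.4164 × 10⁻⁴ s⁻².
N = √(4.4164 × 10⁻⁴) = 0.021015 rad s⁻¹ → T = 2π/N = 298.99 s ≈ 299 s.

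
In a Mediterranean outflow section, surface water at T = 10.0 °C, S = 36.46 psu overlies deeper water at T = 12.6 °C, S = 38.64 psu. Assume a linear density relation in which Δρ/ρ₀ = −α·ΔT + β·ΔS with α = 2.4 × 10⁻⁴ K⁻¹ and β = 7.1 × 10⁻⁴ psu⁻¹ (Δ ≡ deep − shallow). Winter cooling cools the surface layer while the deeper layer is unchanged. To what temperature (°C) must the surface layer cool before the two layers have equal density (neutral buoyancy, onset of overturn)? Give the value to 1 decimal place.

6.2 °C

Neutral buoyancy requires Δρ = 0, i.e. −α(T_deep − T_surf′) + β(S_deep − S_surf) = 0.
T_surf′ = T_deep − (β/α)·ΔS = 12.6 − (7.1 × 10⁻⁴/2.4 × 10⁻⁴)·(+2.18) = 6.151 °C.
Cooling required: 10.0 − (6.151) = 3.849 °C.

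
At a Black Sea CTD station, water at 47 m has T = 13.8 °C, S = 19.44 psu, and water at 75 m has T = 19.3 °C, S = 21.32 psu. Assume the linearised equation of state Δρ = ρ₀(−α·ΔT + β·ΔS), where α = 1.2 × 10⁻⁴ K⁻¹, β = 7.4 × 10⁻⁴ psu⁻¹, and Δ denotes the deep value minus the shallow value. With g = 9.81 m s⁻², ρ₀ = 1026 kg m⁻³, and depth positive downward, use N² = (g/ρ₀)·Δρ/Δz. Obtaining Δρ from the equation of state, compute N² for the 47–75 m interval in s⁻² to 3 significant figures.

2.56 × 10⁻⁴ s⁻²

ΔT = +5.5 K, ΔS = +1.88 psu (deep − shallow).
Δρ/ρ₀ = −αΔT + βΔS = -6.60 × 10⁻⁴ + 1.3912 × 10⁻³ = 7.312 × 10⁻⁴, so Δρ ≈ 0.7502 kg m⁻³.
N² = (g/ρ₀)·Δρ/Δz = g·(Δρ/ρ₀)/Δz = 9.81 × 7.312 × 10⁻⁴ / 28 = 2.5618 × 10⁻⁴ s⁻² ≈ 2.56 × 10⁻⁴ s⁻².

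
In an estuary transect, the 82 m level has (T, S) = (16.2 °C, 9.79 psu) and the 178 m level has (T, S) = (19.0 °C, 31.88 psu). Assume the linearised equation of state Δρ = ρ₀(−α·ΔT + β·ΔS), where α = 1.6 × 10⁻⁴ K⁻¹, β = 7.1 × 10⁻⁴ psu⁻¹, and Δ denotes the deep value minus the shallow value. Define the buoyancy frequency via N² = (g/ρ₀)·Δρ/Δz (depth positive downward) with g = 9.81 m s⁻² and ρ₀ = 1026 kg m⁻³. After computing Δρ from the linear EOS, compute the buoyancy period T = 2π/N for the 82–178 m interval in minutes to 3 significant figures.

2.65 min

ΔT = +2.8 K, ΔS = +22.09 psu (deep − shallow).
Δρ/ρ₀ = −αΔT + βΔS = -4.48 × 10⁻⁴ + 0.0156839 = 0.0152359, so Δρ ≈ 15.63 kg m⁻³.
N² = (g/ρ₀)·Δρ/Δz = g·(Δρ/ρ₀)/Δz = 9.81 × 0.0152359 / 96 = 1.5569 × 10⁻³ s⁻².
N = √(1.5569 × 10⁻³) = 0.039458 rad s⁻¹ → T = 2π/N = 159.24 s = 2.6540 min ≈ 2.65 min.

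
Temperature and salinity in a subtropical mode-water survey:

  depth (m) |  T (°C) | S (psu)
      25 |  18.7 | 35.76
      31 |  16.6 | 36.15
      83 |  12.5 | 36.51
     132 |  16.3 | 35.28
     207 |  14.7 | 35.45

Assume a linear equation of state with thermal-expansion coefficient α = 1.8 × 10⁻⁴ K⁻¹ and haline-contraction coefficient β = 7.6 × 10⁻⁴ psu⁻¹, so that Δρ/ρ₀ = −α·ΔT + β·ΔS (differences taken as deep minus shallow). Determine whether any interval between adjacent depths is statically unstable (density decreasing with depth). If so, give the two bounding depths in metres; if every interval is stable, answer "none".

Evaluate Δρ/ρ₀ = −αΔT + βΔS across each adjacent pair:
  25–31 m: −αΔT+βΔS = −(1.8 × 10⁻⁴)(-2.1)+(7.6 × 10⁻⁴)(+0.39) = 6.7 × 10⁻⁴ → stable
  31–83 m: −αΔT+βΔS = −(1.8 × 10⁻⁴)(-4.1)+(7.6 × 10⁻⁴)(+0.36) = 1.0 × 10⁻³ → stable
  83–132 m: −αΔT+βΔS = −(1.8 × 10⁻⁴)(+3.8)+(7.6 × 10⁻⁴)(-1.23) = -1.6 × 10⁻³ → UNSTABLE
  132–207 m: −αΔT+βΔS = −(1.8 × 10⁻⁴)(-1.6)+(7.6 × 10⁻⁴)(+0.17) = 4.2 × 10⁻⁴ → stable
The 83–132 m interval has Δρ < 0: lighter water underlies denser water.

83–132 m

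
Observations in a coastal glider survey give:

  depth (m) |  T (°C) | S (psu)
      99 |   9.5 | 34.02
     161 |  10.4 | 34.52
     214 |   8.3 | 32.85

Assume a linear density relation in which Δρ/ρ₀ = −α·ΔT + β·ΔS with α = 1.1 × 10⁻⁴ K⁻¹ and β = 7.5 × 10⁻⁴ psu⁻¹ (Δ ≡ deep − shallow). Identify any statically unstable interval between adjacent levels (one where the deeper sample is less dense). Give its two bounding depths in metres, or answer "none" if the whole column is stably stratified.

Evaluate Δρ/ρ₀ = −αΔT + βΔS across each adjacent pair:
  99–161 m: −αΔT+βΔS = −(1.1 × 10⁻⁴)(+0.9)+(7.5 × 10⁻⁴)(+0.50) = 2.8 × 10⁻⁴ → stable
  161–214 m: −αΔT+βΔS = −(1.1 × 10⁻⁴)(-2.1)+(7.5 × 10⁻⁴)(-1.67) = -1.0 × 10⁻³ → UNSTABLE
The 161–214 m interval has Δρ < 0: lighter water underlies denser water.

161–214 m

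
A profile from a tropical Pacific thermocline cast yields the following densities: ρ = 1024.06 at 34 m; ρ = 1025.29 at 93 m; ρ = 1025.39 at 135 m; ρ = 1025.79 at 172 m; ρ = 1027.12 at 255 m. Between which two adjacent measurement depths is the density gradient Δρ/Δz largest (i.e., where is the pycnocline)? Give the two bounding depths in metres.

Compute the density gradient over each adjacent pair:
  34–93 m: Δρ/Δz = 1.23/59 = 0.021 kg m⁻⁴
  93–135 m: Δρ/Δz = 0.10/42 = 2.4 × 10⁻³ kg m⁻⁴
  135–172 m: Δρ/Δz = 0.40/37 = 0.011 kg m⁻⁴
  172–255 m: Δρ/Δz = 1.33/83 = 0.016 kg m⁻⁴
The largest gradient is in the 34–93 m interval — the pycnocline.

34–93 m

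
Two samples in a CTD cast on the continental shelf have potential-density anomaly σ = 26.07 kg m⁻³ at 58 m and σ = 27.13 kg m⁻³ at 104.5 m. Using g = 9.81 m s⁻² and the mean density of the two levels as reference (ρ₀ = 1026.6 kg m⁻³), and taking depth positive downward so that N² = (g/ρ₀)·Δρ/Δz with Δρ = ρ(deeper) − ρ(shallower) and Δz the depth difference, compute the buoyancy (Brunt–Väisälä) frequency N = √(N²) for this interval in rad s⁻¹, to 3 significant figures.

0.0148 rad s⁻¹

Δρ = 1027.13 − 1026.07 = 1.06 kg m⁻³ over Δz = 104.5 − 58 = 46.5 m.
N² = (9.81/1026.6) × (1.06/46.5) = 2.1783 × 10⁻⁴ s⁻².
N = √(2.1783 × 10⁻⁴) = 0.014759 rad s⁻¹ ≈ 0.0148 rad s⁻¹.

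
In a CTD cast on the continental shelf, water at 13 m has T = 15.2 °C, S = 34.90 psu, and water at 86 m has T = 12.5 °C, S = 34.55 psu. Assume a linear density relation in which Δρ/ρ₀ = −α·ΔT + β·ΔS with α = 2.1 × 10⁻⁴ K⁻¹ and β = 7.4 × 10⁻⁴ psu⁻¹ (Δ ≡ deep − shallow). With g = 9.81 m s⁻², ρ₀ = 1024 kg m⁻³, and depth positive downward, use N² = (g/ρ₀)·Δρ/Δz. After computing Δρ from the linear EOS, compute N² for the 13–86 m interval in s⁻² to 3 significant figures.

ΔT = -2.7 K, ΔS = -0.35 psu (deep − shallow).
Δρ/ρ₀ = −αΔT + βΔS = 5.67 × 10⁻⁴ − 2.59 × 10⁻⁴ = 3.08 × 10⁻⁴, so Δρ ≈ 0.3154 kg m⁻³.
N² = (g/ρ₀)·Δρ/Δz = g·(Δρ/ρ₀)/Δz = 9.81 × 3.08 × 10⁻⁴ / 73 = 4.1390 × 10⁻⁵ s⁻² ≈ 4.14 × 10⁻⁵ s⁻².

4.14 × 10⁻⁵ s⁻²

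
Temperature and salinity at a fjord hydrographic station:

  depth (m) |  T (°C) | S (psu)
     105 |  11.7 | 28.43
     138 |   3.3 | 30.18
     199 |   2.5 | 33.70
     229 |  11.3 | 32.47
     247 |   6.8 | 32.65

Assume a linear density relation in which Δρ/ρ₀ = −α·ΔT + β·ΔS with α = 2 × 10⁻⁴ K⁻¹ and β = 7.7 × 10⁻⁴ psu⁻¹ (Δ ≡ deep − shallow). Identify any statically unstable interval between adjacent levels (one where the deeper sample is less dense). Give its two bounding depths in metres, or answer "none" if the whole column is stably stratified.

Evaluate Δρ/ρ₀ = −αΔT + βΔS across each adjacent pair:
  105–138 m: −αΔT+βΔS = −(2 × 10⁻⁴)(-8.4)+(7.7 × 10⁻⁴)(+1.75) = 3.0 × 10⁻³ → stable
  138–199 m: −αΔT+βΔS = −(2 × 10⁻⁴)(-0.8)+(7.7 × 10⁻⁴)(+3.52) = 2.9 × 10⁻³ → stable
  199–229 m: −αΔT+βΔS = −(2 × 10⁻⁴)(+8.8)+(7.7 × 10⁻⁴)(-1.23) = -2.7 × 10⁻³ → UNSTABLE
  229–247 m: −αΔT+βΔS = −(2 × 10⁻⁴)(-4.5)+(7.7 × 10⁻⁴)(+0.18) = 1.0 × 10⁻³ → stable
The 199–229 m interval has Δρ < 0: lighter water underlies denser water.

199–229 m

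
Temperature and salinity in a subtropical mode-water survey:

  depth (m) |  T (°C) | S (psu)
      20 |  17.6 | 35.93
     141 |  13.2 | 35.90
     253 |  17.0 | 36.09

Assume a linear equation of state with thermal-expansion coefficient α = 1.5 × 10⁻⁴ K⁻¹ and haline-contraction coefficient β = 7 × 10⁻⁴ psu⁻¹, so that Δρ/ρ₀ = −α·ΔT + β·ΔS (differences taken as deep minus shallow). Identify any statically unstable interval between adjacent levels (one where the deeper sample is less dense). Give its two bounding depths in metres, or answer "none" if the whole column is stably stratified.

141–253 m

Evaluate Δρ/ρ₀ = −αΔT + βΔS across each adjacent pair:
  20–141 m: −αΔT+βΔS = −(1.5 × 10⁻⁴)(-4.4)+(7 × 10⁻⁴)(-0.03) = 6.4 × 10⁻⁴ → stable
  141–253 m: −αΔT+βΔS = −(1.5 × 10⁻⁴)(+3.8)+(7 × 10⁻⁴)(+0.19) = -4.4 × 10⁻⁴ → UNSTABLE
The 141–253 m interval has Δρ < 0: lighter water underlies denser water.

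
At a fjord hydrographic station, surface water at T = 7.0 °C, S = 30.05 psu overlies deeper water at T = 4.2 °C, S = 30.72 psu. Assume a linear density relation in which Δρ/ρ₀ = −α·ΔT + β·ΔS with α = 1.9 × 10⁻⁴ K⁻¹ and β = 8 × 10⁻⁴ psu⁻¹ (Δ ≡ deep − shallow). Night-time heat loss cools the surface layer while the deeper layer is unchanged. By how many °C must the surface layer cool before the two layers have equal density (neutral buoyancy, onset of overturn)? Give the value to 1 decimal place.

5.6 °C

Neutral buoyancy requires Δρ = 0, i.e. −α(T_deep − T_surf′) + β(S_deep − S_surf) = 0.
T_surf′ = T_deep − (β/α)·ΔS = 4.2 − (8 × 10⁻⁴/1.9 × 10⁻⁴)·(+0.67) = 1.379 °C.
Cooling required: 7.0 − (1.379) = 5.621 °C.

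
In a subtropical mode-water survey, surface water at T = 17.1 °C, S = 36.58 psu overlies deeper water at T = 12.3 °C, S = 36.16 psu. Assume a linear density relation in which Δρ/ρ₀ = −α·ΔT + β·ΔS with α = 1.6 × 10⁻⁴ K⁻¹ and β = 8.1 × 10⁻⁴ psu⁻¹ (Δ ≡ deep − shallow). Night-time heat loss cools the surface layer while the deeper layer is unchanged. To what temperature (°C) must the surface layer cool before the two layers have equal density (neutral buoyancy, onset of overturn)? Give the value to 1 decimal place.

14.4 °C

Neutral buoyancy requires Δρ = 0, i.e. −α(T_deep − T_surf′) + β(S_deep − S_surf) = 0.
T_surf′ = T_deep − (β/α)·ΔS = 12.3 − (8.1 × 10⁻⁴/1.6 × 10⁻⁴)·(-0.42) = 14.426 °C.
Cooling required: 17.1 − (14.426) = 2.674 °C.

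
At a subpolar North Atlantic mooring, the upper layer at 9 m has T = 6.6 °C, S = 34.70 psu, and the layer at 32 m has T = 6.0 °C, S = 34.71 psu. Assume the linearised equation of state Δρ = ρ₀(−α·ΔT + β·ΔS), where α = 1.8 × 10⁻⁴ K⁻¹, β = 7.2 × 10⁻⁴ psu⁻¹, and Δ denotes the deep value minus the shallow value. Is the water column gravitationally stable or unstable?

ΔT = 6.0 − 6.6 = -0.6 K and ΔS = 34.71 − 34.70 = +0.01 psu (deep − shallow).
−αΔT = 1.08 × 10⁻⁴; βΔS = 7.20 × 10⁻⁶; sum Δρ/ρ₀ = 1.152 × 10⁻⁴.
Δρ/ρ₀ > 0, so Δρ > 0: deeper water is denser → statically stable.

stable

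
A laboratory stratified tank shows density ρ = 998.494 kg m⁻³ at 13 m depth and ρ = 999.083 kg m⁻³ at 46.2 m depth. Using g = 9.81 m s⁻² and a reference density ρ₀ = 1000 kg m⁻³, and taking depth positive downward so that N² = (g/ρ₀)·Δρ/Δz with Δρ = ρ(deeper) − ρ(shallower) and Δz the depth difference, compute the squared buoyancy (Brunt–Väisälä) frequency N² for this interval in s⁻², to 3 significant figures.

Δρ = 999.083 − 998.494 = 0.589 kg m⁻³ over Δz = 46.2 − 13 = 33.2 m.
N² = (9.81/1000) × (0.589/33.2) = 1.7404 × 10⁻⁴ s⁻² ≈ 1.74 × 10⁻⁴ s⁻².

1.74 × 10⁻⁴ s⁻²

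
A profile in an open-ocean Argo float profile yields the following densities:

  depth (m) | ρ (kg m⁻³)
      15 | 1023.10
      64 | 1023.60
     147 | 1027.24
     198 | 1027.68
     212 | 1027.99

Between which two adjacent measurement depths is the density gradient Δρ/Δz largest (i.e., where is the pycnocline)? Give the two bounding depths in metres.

Compute the density gradient over each adjacent pair:
  15–64 m: Δρ/Δz = 0.50/49 = 0.010 kg m⁻⁴
  64–147 m: Δρ/Δz = 3.64/83 = 0.044 kg m⁻⁴
  147–198 m: Δρ/Δz = 0.44/51 = 8.6 × 10⁻³ kg m⁻⁴
  198–212 m: Δρ/Δz = 0.31/14 = 0.022 kg m⁻⁴
The largest gradient is in the 64–147 m interval — the pycnocline.

64–147 m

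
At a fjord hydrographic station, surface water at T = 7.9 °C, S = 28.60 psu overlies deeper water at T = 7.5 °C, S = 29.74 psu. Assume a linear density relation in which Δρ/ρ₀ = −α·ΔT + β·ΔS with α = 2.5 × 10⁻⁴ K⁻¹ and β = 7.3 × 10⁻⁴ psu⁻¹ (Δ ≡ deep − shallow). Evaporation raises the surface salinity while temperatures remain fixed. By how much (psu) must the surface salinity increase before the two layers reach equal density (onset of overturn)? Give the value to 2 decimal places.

Neutral buoyancy requires −α(T_deep − T_surf) + β(S_deep − S_surf′) = 0.
S_surf′ = S_deep − (α/β)·ΔT = 29.74 − (2.5 × 10⁻⁴/7.3 × 10⁻⁴)·(-0.4) = 29.8770 psu.
Increase required: 29.8770 − 28.60 = 1.2770 psu.

1.28 psu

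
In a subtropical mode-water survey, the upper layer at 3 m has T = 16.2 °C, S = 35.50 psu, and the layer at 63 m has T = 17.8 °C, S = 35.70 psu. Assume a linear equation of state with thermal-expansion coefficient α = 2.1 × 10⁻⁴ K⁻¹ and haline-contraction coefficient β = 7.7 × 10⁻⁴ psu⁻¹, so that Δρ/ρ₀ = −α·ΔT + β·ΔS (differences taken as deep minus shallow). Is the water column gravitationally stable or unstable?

unstable

ΔT = 17.8 − 16.2 = +1.6 K and ΔS = 35.70 − 35.50 = +0.20 psu (deep − shallow).
−αΔT = -3.36 × 10⁻⁴; βΔS = 1.54 × 10⁻⁴; sum Δρ/ρ₀ = -1.82 × 10⁻⁴.
Δρ/ρ₀ < 0, so Δρ < 0: deeper water is lighter → statically unstable; the column would overturn.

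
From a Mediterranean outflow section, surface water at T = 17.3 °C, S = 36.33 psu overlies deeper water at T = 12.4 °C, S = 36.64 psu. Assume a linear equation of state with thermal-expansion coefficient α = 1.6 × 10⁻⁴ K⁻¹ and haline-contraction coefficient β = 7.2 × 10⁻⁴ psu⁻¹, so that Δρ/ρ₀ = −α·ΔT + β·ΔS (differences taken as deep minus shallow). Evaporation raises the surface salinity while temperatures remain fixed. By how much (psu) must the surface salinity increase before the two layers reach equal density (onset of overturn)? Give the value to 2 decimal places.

Neutral buoyancy requires −α(T_deep − T_surf) + β(S_deep − S_surf′) = 0.
S_surf′ = S_deep − (α/β)·ΔT = 36.64 − (1.6 × 10⁻⁴/7.2 × 10⁻⁴)·(-4.9) = 37.7289 psu.
Increase required: 37.7289 − 36.33 = 1.3989 psu.

1.40 psu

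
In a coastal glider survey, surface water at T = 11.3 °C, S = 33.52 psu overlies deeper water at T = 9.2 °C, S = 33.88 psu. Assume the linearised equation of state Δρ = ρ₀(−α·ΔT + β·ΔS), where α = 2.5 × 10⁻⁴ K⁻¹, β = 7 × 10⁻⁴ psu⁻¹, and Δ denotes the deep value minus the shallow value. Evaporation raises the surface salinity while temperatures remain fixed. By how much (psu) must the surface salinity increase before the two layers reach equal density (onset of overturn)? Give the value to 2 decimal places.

1.11 psu

Neutral buoyancy requires −α(T_deep − T_surf) + β(S_deep − S_surf′) = 0.
S_surf′ = S_deep − (α/β)·ΔT = 33.88 − (2.5 × 10⁻⁴/7 × 10⁻⁴)·(-2.1) = 34.6300 psu.
Increase required: 34.6300 − 33.52 = 1.1100 psu.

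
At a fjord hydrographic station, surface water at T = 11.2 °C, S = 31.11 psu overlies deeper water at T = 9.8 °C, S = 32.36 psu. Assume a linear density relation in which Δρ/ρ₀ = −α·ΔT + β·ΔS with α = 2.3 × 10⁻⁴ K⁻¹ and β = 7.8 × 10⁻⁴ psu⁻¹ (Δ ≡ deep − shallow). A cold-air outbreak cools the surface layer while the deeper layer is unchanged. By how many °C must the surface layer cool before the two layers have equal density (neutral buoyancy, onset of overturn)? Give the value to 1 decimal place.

Neutral buoyancy requires Δρ = 0, i.e. −α(T_deep − T_surf′) + β(S_deep − S_surf) = 0.
T_surf′ = T_deep − (β/α)·ΔS = 9.8 − (7.8 × 10⁻⁴/2.3 × 10⁻⁴)·(+1.25) = 5.561 °C.
Cooling required: 11.2 − (5.561) = 5.639 °C.

5.6 °C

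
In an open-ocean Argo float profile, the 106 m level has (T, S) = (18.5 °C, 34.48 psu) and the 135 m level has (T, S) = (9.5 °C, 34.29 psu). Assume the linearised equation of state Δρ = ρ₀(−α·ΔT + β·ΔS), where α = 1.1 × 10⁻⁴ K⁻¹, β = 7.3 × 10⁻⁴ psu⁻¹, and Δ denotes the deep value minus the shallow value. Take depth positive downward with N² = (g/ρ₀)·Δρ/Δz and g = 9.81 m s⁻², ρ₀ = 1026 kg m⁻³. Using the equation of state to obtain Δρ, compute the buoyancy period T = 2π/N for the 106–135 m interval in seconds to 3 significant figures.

370 s

ΔT = -9.0 K, ΔS = -0.19 psu (deep − shallow).
Δρ/ρ₀ = −αΔT + βΔS = 9.90 × 10⁻⁴ − 1.387 × 10⁻⁴ = 8.513 × 10⁻⁴, so Δρ ≈ 0.8734 kg m⁻³.
N² = (g/ρ₀)·Δρ/Δz = g·(Δρ/ρ₀)/Δz = 9.81 × 8.513 × 10⁻⁴ / 29 = 2.8797 × 10⁻⁴ s⁻².
N = √(2.8797 × 10⁻⁴) = 0.016970 rad s⁻¹ → T = 2π/N = 370.25 s ≈ 370 s.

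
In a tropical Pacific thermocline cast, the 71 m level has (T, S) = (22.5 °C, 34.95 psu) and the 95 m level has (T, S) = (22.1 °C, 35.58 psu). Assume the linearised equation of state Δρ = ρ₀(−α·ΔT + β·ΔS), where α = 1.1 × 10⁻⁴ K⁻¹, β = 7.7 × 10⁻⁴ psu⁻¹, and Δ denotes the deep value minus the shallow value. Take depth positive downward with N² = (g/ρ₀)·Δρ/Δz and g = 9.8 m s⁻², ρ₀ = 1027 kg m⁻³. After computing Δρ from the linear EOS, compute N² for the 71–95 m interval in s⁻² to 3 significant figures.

2.16 × 10⁻⁴ s⁻²

ΔT = -0.4 K, ΔS = +0.63 psu (deep − shallow).
Δρ/ρ₀ = −αΔT + βΔS = 4.40 × 10⁻⁵ + 4.851 × 10⁻⁴ = 5.291 × 10⁻⁴, so Δρ ≈ 0.5434 kg m⁻³.
N² = (g/ρ₀)·Δρ/Δz = g·(Δρ/ρ₀)/Δz = 9.8 × 5.291 × 10⁻⁴ / 24 = 2.1605 × 10⁻⁴ s⁻² ≈ 2.16 × 10⁻⁴ s⁻².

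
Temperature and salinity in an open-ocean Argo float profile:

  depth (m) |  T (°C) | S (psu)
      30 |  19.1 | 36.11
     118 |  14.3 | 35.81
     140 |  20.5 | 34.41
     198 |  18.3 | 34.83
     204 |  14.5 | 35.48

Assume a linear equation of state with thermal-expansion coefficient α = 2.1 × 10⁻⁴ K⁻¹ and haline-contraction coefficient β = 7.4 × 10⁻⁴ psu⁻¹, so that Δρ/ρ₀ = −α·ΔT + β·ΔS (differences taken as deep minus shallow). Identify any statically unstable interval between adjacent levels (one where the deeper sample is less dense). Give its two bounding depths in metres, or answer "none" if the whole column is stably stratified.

118–140 m

Evaluate Δρ/ρ₀ = −αΔT + βΔS across each adjacent pair:
  30–118 m: −αΔT+βΔS = −(2.1 × 10⁻⁴)(-4.8)+(7.4 × 10⁻⁴)(-0.30) = 7.9 × 10⁻⁴ → stable
  118–140 m: −αΔT+βΔS = −(2.1 × 10⁻⁴)(+6.2)+(7.4 × 10⁻⁴)(-1.40) = -2.3 × 10⁻³ → UNSTABLE
  140–198 m: −αΔT+βΔS = −(2.1 × 10⁻⁴)(-2.2)+(7.4 × 10⁻⁴)(+0.42) = 7.7 × 10⁻⁴ → stable
  198–204 m: −αΔT+βΔS = −(2.1 × 10⁻⁴)(-3.8)+(7.4 × 10⁻⁴)(+0.65) = 1.3 × 10⁻³ → stable
The 118–140 m interval has Δρ < 0: lighter water underlies denser water.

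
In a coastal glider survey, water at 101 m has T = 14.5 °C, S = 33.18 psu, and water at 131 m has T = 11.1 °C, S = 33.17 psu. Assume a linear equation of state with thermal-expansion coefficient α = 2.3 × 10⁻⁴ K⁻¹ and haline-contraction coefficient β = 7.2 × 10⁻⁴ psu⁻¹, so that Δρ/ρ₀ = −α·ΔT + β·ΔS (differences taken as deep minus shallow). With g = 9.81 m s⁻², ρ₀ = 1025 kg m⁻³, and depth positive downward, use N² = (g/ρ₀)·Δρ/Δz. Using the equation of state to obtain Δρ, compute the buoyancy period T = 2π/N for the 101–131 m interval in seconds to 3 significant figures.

395 s

ΔT = -3.4 K, ΔS = -0.01 psu (deep − shallow).
Δρ/ρ₀ = −αΔT + βΔS = 7.82 × 10⁻⁴ − 7.20 × 10⁻⁶ = 7.748 × 10⁻⁴, so Δρ ≈ 0.7942 kg m⁻³.
N² = (g/ρ₀)·Δρ/Δz = g·(Δρ/ρ₀)/Δz = 9.81 × 7.748 × 10⁻⁴ / 30 = 2.5336 × 10⁻⁴ s⁻².
N = √(2.5336 × 10⁻⁴) = 0.015917 rad s⁻¹ → T = 2π/N = 394.75 s ≈ 395 s.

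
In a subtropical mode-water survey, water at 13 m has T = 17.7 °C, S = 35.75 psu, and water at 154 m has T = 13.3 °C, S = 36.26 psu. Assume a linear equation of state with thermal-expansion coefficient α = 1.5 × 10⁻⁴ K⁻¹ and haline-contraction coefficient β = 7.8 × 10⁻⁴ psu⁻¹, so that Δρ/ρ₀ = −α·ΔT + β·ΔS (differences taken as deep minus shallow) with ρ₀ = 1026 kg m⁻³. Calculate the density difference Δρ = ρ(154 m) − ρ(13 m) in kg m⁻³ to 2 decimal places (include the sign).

+1.09 kg m⁻³

ΔT = -4.4 K, ΔS = +0.51 psu (deep − shallow).
Δρ/ρ₀ = −(1.5 × 10⁻⁴)(-4.4) + (7.8 × 10⁻⁴)(+0.51) = 1.0578 × 10⁻³.
Δρ = 1026 × (1.0578 × 10⁻³) = +1.09 kg m⁻³.
Positive Δρ: denser below, stable.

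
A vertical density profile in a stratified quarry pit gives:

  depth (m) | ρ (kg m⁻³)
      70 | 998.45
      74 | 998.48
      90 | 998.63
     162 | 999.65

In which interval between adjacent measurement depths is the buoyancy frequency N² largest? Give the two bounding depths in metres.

Compute the density gradient over each adjacent pair:
  70–74 m: Δρ/Δz = 0.03/4 = 7.5 × 10⁻³ kg m⁻⁴
  74–90 m: Δρ/Δz = 0.15/16 = 9.4 × 10⁻³ kg m⁻⁴
  90–162 m: Δρ/Δz = 1.02/72 = 0.014 kg m⁻⁴
The largest gradient is in the 90–162 m interval — the pycnocline.

90–162 m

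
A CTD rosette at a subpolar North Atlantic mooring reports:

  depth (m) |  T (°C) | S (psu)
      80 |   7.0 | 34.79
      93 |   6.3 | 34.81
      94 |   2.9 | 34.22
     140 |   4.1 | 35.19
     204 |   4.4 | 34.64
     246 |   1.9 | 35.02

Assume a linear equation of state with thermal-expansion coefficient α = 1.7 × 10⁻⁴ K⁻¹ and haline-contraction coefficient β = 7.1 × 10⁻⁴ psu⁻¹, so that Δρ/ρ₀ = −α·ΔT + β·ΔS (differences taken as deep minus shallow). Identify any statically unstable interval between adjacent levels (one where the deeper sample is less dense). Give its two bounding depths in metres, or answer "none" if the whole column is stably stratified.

Evaluate Δρ/ρ₀ = −αΔT + βΔS across each adjacent pair:
  80–93 m: −αΔT+βΔS = −(1.7 × 10⁻⁴)(-0.7)+(7.1 × 10⁻⁴)(+0.02) = 1.3 × 10⁻⁴ → stable
  93–94 m: −αΔT+βΔS = −(1.7 × 10⁻⁴)(-3.4)+(7.1 × 10⁻⁴)(-0.59) = 1.6 × 10⁻⁴ → stable
  94–140 m: −αΔT+βΔS = −(1.7 × 10⁻⁴)(+1.2)+(7.1 × 10⁻⁴)(+0.97) = 4.8 × 10⁻⁴ → stable
  140–204 m: −αΔT+βΔS = −(1.7 × 10⁻⁴)(+0.3)+(7.1 × 10⁻⁴)(-0.55) = -4.4 × 10⁻⁴ → UNSTABLE
  204–246 m: −αΔT+βΔS = −(1.7 × 10⁻⁴)(-2.5)+(7.1 × 10⁻⁴)(+0.38) = 6.9 × 10⁻⁴ → stable
The 140–204 m interval has Δρ < 0: lighter water underlies denser water.

140–204 m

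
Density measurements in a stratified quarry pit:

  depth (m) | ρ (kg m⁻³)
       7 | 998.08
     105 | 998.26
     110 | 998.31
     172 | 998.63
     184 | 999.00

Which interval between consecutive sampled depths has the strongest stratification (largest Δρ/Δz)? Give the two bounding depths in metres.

Compute the density gradient over each adjacent pair:
  7–105 m: Δρ/Δz = 0.18/98 = 1.8 × 10⁻³ kg m⁻⁴
  105–110 m: Δρ/Δz = 0.05/5 = 0.010 kg m⁻⁴
  110–172 m: Δρ/Δz = 0.32/62 = 5.2 × 10⁻³ kg m⁻⁴
  172–184 m: Δρ/Δz = 0.37/12 = 0.031 kg m⁻⁴
The largest gradient is in the 172–184 m interval — the pycnocline.

172–184 m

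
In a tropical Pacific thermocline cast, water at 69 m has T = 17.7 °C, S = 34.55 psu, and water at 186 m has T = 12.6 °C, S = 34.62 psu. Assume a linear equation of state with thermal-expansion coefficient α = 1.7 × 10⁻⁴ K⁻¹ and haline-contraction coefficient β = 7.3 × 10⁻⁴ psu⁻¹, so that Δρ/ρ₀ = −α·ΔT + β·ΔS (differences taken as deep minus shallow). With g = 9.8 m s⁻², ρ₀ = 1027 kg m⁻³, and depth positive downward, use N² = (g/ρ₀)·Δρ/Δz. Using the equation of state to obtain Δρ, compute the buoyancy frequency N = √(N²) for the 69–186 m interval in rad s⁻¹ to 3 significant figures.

8.77 × 10⁻³ rad s⁻¹

ΔT = -5.1 K, ΔS = +0.07 psu (deep − shallow).
Δρ/ρ₀ = −αΔT + βΔS = 8.67 × 10⁻⁴ + 5.11 × 10⁻⁵ = 9.181 × 10⁻⁴, so Δρ ≈ 0.9429 kg m⁻³.
N² = (g/ρ₀)·Δρ/Δz = g·(Δρ/ρ₀)/Δz = 9.8 × 9.181 × 10⁻⁴ / 117 = 7.6901 × 10⁻⁵ s⁻².
N = √(7.6901 × 10⁻⁵) = 8.7693 × 10⁻³ rad s⁻¹ ≈ 8.77 × 10⁻³ rad s⁻¹.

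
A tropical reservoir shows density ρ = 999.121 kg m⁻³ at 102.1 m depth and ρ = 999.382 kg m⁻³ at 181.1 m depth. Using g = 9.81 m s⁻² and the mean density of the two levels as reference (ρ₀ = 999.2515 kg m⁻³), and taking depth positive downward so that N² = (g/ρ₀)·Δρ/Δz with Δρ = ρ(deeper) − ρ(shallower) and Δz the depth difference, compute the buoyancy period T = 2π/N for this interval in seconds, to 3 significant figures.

Δρ = 999.382 − 999.121 = 0.261 kg m⁻³ over Δz = 181.1 − 102.1 = 79 m.
N² = (9.81/999.2515) × (0.261/79) = 3.2435 × 10⁻⁵ s⁻².
N = √(3.2435 × 10⁻⁵) = 5.6952 × 10⁻³ rad s⁻¹, so T = 2π/N = 1.1032 × 10³ s ≈ 1.10 × 10³ s.
A positive N² confirms static stability across the interval.

1.10 × 10³ s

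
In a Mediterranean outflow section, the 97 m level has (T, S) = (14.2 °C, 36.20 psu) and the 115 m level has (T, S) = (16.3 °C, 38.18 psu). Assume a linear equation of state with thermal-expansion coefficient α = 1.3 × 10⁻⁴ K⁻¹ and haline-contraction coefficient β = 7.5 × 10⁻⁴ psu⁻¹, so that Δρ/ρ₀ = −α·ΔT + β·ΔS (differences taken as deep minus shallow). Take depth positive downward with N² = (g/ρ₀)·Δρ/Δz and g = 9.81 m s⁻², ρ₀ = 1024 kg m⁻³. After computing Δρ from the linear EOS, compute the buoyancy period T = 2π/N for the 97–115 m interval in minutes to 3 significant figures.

ΔT = +2.1 K, ΔS = +1.98 psu (deep − shallow).
Δρ/ρ₀ = −αΔT + βΔS = -2.73 × 10⁻⁴ + 1.485 × 10⁻³ = 1.212 × 10⁻³, so Δρ ≈ 1.241 kg m⁻³.
N² = (g/ρ₀)·Δρ/Δz = g·(Δρ/ρ₀)/Δz = 9.81 × 1.212 × 10⁻³ / 18 = 6.6054 × 10⁻⁴ s⁻².
N = √(6.6054 × 10⁻⁴) = 0.025701 rad s⁻¹ → T = 2π/N = 244.47 s = 4.0745 min ≈ 4.07 min.

4.07 min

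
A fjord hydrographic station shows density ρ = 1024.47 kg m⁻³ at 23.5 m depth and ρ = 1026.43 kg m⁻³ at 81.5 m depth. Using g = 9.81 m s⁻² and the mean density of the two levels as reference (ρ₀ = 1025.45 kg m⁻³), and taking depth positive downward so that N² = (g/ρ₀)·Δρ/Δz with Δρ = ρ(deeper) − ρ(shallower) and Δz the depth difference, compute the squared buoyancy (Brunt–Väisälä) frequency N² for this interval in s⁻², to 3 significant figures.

3.23 × 10⁻⁴ s⁻²

Δρ = 1026.43 − 1024.47 = 1.96 kg m⁻³ over Δz = 81.5 − 23.5 = 58 m.
N² = (9.81/1025.45) × (1.96/58) = 3.2328 × 10⁻⁴ s⁻² ≈ 3.23 × 10⁻⁴ s⁻².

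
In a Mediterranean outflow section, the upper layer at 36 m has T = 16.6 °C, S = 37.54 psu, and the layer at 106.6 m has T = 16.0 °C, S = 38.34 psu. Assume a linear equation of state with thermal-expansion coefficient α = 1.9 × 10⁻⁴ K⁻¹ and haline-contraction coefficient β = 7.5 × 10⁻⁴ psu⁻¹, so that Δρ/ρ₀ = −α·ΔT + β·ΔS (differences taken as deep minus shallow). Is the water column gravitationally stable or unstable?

stable

ΔT = 16.0 − 16.6 = -0.6 K and ΔS = 38.34 − 37.54 = +0.80 psu (deep − shallow).
−αΔT = 1.14 × 10⁻⁴; βΔS = 6.00 × 10⁻⁴; sum Δρ/ρ₀ = 7.14 × 10⁻⁴.
Δρ/ρ₀ > 0, so Δρ > 0: deeper water is denser → statically stable.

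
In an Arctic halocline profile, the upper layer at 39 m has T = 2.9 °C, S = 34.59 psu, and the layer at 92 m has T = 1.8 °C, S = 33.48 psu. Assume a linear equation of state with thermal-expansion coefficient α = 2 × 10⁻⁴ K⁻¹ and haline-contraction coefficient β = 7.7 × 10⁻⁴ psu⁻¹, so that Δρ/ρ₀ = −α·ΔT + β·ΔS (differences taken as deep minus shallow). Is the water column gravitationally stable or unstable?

unstable

ΔT = 1.8 − 2.9 = -1.1 K and ΔS = 33.48 − 34.59 = -1.11 psu (deep − shallow).
−αΔT = 2.20 × 10⁻⁴; βΔS = -8.547 × 10⁻⁴; sum Δρ/ρ₀ = -6.347 × 10⁻⁴.
Δρ/ρ₀ < 0, so Δρ < 0: deeper water is lighter → statically unstable; the column would overturn.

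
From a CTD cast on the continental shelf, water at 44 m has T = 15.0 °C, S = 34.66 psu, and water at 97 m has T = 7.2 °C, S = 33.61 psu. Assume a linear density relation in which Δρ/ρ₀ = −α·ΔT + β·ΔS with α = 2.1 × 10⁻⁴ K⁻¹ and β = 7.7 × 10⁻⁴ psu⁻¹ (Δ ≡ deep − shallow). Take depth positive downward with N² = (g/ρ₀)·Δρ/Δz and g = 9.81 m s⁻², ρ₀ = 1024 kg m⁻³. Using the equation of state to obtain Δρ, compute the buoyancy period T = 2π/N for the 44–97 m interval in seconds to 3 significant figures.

ΔT = -7.8 K, ΔS = -1.05 psu (deep − shallow).
Δρ/ρ₀ = −αΔT + βΔS = 1.638 × 10⁻³ − 8.085 × 10⁻⁴ = 8.295 × 10⁻⁴, so Δρ ≈ 0.8494 kg m⁻³.
N² = (g/ρ₀)·Δρ/Δz = g·(Δρ/ρ₀)/Δz = 9.81 × 8.295 × 10⁻⁴ / 53 = 1.5354 × 10⁻⁴ s⁻².
N = √(1.5354 × 10⁻⁴) = 0.012391 rad s⁻¹ → T = 2π/N = 507.08 s ≈ 507 s.

507 s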